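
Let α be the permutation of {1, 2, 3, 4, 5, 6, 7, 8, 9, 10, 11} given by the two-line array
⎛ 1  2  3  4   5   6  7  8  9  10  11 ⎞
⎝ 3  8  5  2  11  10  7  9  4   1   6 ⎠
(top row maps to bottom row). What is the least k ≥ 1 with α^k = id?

12

Writing α as disjoint cycles, the cycle lengths are 6, 4, 1.
The order is lcm(6, 4) = 12.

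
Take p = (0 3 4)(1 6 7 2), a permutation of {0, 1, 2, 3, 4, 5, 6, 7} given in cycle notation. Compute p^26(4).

4 lies in the 3-cycle (0 3 4).
Since the cycle has length 3, p^26 acts on it the same as p^2 (26 mod 3 = 2).
Stepping 2 places around the cycle: 4 → 0 → 3.

3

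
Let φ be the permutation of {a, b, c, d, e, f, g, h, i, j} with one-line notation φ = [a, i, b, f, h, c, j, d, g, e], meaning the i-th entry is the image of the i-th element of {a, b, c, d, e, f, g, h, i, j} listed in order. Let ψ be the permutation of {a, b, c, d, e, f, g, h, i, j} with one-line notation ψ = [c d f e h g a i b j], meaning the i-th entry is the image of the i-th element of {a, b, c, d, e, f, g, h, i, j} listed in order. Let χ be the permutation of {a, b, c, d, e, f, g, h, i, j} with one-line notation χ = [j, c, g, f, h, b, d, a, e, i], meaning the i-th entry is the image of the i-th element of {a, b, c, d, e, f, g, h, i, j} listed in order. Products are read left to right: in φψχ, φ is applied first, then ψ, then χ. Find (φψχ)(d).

(φψχ)(d) = χ(ψ(φ(d))). φ(d) = f, then ψ(f) = g, then χ(g) = d, so the result is d.

d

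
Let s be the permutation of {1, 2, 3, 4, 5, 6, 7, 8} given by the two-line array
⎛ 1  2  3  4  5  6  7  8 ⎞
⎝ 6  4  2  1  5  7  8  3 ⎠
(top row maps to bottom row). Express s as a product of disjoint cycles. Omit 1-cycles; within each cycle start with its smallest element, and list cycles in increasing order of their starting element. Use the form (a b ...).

(1 6 7 8 3 2 4)

Iterating s from 1 gives 1 → 6 → 7 → 8 → 3 → 2 → 4 → 1; that is the 7-cycle (1 6 7 8 3 2 4).
Continuing from each remaining unvisited element yields (1 6 7 8 3 2 4).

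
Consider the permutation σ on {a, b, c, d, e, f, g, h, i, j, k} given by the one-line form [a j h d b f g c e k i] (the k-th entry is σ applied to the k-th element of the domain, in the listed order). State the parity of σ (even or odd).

In disjoint-cycle form the cycle lengths are 5, 2, 1, 1, 1, 1.
A cycle of length ℓ contributes ℓ−1 transpositions, so σ is a product of 4 + 1 = 5 transpositions — odd.

odd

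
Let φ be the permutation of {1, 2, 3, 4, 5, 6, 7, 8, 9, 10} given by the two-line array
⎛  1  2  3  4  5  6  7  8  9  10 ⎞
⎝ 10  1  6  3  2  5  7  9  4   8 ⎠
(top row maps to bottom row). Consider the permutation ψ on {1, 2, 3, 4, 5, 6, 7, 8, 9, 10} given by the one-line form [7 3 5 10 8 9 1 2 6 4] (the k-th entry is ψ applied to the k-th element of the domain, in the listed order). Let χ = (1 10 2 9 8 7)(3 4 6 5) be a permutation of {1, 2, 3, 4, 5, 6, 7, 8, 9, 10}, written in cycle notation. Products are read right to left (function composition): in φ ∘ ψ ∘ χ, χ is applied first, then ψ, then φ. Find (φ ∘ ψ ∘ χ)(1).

Chase 1: χ(1) = 10; ψ(10) = 4; φ(4) = 3. Hence (φ ∘ ψ ∘ χ)(1) = 3.

3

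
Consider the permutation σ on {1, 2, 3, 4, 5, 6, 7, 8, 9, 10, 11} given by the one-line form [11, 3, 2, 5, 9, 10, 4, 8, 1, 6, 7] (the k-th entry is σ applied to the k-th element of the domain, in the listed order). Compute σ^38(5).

1

Tracing 5 → 9 → … returns to 5 after 6 steps, so 5 lies in a 6-cycle (1 11 7 4 5 9).
Powers repeat with period 6 on this cycle, and 38 mod 6 = 2, so σ^38(5) = σ^2(5).
Advancing 2 steps from 5: 5 → 9 → 1.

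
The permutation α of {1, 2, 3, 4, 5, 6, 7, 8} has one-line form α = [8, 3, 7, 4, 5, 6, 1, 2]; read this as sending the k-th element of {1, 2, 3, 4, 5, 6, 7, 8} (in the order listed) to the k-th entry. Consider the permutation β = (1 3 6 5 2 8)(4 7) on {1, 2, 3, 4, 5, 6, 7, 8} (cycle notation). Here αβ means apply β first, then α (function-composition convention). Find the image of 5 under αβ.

3

First apply β: β(5) = 2, then α(2) = 3. Thus (αβ)(5) = 3.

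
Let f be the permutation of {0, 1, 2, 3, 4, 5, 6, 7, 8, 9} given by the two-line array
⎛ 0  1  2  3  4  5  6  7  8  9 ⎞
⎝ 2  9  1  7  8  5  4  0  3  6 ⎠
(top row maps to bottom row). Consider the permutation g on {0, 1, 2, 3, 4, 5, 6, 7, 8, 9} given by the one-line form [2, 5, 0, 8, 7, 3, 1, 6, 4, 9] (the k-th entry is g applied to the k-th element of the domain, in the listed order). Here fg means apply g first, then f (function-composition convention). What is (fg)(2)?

(fg)(2) = f(g(2)). g(2) = 0, then f(0) = 2. So (fg)(2) = 2.

2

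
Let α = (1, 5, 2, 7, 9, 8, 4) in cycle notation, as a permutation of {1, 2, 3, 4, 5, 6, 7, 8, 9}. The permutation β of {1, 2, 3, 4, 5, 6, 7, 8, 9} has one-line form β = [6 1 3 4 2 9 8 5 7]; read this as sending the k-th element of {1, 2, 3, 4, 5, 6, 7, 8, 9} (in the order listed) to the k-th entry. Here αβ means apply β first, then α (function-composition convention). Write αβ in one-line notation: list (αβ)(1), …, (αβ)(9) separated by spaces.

6 5 3 1 7 8 4 2 9

For each element, apply β then α: 1 → 6 → 6; 2 → 1 → 5; 3 → 3 → 3; 4 → 4 → 1; 5 → 2 → 7; 6 → 9 → 8; 7 → 8 → 4; 8 → 5 → 2; 9 → 7 → 9.
Collecting the images, αβ = [6 5 3 1 7 8 4 2 9].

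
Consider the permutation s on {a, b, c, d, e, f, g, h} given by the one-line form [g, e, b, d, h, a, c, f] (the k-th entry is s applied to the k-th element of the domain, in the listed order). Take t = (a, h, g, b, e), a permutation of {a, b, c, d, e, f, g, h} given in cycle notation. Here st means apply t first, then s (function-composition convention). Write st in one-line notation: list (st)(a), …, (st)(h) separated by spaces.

(st)(x) = s(t(x)). Computing each image: s(t(a)) = s(h) = f, s(t(b)) = s(e) = h, s(t(c)) = s(c) = b, s(t(d)) = s(d) = d, s(t(e)) = s(a) = g, s(t(f)) = s(f) = a, s(t(g)) = s(b) = e, s(t(h)) = s(g) = c.
Hence st = [f h b d g a e c].

f h b d g a e c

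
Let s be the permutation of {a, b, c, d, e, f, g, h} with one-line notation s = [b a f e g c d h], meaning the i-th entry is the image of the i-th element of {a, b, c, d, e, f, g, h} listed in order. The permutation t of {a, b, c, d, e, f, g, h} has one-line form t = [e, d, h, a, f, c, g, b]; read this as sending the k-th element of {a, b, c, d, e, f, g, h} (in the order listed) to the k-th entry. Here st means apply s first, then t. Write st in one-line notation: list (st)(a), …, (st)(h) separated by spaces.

d e c f g h a b

(st)(x) = t(s(x)). Computing each image: t(s(a)) = t(b) = d, t(s(b)) = t(a) = e, t(s(c)) = t(f) = c, t(s(d)) = t(e) = f, t(s(e)) = t(g) = g, t(s(f)) = t(c) = h, t(s(g)) = t(d) = a, t(s(h)) = t(h) = b.
Hence st = [d e c f g h a b].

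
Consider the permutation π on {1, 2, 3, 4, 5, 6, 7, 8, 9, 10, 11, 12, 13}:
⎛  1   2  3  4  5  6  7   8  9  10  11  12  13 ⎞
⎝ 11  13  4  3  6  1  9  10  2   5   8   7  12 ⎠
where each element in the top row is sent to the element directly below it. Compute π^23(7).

Tracing 7 → 9 → … returns to 7 after 5 steps, so 7 lies in a 5-cycle (2 13 12 7 9).
Since the cycle has length 5, π^23 acts on it the same as π^3 (23 mod 5 = 3).
Stepping 3 places around the cycle: 7 → 9 → 2 → 13.

13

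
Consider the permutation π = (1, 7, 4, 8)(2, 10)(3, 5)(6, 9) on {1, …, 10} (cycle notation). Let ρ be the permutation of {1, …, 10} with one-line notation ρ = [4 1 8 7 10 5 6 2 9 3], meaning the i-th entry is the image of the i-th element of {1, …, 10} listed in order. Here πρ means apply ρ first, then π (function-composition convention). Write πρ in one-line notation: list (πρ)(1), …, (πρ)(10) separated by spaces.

8 7 1 4 2 3 9 10 6 5

Chase each element through ρ then π: 1 → 4 → 8; 2 → 1 → 7; 3 → 8 → 1; 4 → 7 → 4; 5 → 10 → 2; 6 → 5 → 3; 7 → 6 → 9; 8 → 2 → 10; 9 → 9 → 6; 10 → 3 → 5.
Collecting the images, πρ = [8 7 1 4 2 3 9 10 6 5].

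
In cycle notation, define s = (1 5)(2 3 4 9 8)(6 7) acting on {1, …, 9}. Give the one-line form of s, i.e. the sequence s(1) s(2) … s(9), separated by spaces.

5 3 4 9 1 7 6 2 8

Each element maps to the next entry in its cycle (wrapping to the front): 1→5, 2→3, 3→4, 4→9, 5→1, 6→7, 7→6, 8→2, 9→8.
So the one-line form is 5 3 4 9 1 7 6 2 8.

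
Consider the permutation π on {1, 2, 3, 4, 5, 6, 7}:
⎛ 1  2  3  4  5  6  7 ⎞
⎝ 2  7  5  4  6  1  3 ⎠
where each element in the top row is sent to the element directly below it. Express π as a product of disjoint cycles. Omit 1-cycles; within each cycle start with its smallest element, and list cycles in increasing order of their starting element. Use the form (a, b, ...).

(1, 2, 7, 3, 5, 6)

Iterating π from 1 gives 1 → 2 → 7 → 3 → 5 → 6 → 1; that is the 6-cycle (1, 2, 7, 3, 5, 6).
Repeating from the next unused element and collecting all non-trivial cycles gives (1, 2, 7, 3, 5, 6).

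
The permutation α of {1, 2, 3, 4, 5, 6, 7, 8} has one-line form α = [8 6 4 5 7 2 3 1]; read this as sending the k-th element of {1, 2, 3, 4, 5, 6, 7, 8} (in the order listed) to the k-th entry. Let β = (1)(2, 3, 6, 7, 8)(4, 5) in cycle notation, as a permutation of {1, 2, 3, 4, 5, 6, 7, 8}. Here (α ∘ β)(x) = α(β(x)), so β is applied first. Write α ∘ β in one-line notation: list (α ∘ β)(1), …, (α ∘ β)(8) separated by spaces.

8 4 2 7 5 3 1 6

Chase each element through β then α: 1 → 1 → 8; 2 → 3 → 4; 3 → 6 → 2; 4 → 5 → 7; 5 → 4 → 5; 6 → 7 → 3; 7 → 8 → 1; 8 → 2 → 6.
Collecting the images, α ∘ β = [8 4 2 7 5 3 1 6].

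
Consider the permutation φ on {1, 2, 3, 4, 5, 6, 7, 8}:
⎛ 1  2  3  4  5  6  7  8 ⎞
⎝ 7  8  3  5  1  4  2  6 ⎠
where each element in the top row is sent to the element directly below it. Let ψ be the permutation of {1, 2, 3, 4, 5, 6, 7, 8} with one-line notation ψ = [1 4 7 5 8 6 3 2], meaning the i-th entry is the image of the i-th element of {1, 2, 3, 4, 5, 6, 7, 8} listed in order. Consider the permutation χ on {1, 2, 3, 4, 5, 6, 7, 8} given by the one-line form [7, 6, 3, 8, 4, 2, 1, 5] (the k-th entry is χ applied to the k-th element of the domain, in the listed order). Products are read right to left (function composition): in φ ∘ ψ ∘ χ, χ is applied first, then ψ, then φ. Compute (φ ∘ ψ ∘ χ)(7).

7

(φ ∘ ψ ∘ χ)(7) = φ(ψ(χ(7))). χ(7) = 1, then ψ(1) = 1, then φ(1) = 7, so the result is 7.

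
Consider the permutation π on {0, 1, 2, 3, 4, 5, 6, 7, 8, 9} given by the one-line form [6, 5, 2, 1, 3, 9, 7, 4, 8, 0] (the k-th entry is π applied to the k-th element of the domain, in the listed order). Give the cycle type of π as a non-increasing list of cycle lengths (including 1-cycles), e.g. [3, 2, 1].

The disjoint cycles are (0 6 7 4 3 1 5 9)(2)(8), with lengths 8, 1, 1 in non-increasing order.

[8, 1, 1]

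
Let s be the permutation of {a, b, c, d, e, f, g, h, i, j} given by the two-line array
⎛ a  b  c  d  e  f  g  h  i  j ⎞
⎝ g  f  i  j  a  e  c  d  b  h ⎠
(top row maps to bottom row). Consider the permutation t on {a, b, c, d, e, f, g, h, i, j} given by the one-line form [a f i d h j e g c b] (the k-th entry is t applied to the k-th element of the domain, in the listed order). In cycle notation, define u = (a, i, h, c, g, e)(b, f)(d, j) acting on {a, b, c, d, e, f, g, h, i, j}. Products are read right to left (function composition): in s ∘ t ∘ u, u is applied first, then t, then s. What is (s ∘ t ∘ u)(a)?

i

(s ∘ t ∘ u)(a) = s(t(u(a))). u(a) = i, then t(i) = c, then s(c) = i, so the result is i.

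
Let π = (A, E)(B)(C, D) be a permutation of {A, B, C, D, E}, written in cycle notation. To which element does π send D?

C

In the cycle (C, D), D is followed by C, so π(D) = C.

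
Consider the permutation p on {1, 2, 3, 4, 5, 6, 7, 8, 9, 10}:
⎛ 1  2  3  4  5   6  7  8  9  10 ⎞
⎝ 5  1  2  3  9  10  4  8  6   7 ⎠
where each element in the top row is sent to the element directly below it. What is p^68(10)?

1

Tracing 10 → 7 → … returns to 10 after 9 steps, so 10 lies in a 9-cycle (1, 5, 9, 6, 10, 7, 4, 3, 2).
Powers repeat with period 9 on this cycle, and 68 mod 9 = 5, so p^68(10) = p^5(10).
Stepping 5 places around the cycle: 10 → 7 → 4 → 3 → 2 → 1.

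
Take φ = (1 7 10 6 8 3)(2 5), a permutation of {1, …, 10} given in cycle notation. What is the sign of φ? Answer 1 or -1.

The cycle lengths are 6, 2, 1, 1.
A cycle is odd iff its length is even; φ has 2 even-length cycles, so sgn(φ) = (−1)^2 and φ is even.

1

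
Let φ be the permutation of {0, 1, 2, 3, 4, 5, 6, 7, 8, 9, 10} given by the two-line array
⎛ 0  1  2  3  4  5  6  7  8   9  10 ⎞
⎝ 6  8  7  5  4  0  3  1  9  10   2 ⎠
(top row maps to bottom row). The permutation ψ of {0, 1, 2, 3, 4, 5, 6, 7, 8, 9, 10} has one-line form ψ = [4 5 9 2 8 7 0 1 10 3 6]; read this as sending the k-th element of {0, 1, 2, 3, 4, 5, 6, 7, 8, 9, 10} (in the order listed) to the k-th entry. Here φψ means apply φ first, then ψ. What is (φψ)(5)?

(φψ)(5) = ψ(φ(5)). φ(5) = 0, then ψ(0) = 4. So (φψ)(5) = 4.

4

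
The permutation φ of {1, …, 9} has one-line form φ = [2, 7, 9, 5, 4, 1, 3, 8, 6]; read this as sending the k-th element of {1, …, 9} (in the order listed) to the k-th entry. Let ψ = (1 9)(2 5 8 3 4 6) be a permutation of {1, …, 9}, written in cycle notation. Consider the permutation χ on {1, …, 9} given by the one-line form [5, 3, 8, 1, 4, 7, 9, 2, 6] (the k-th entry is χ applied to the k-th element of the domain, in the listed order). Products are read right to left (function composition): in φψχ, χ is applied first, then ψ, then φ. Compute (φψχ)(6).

Chase 6: χ(6) = 7; ψ(7) = 7; φ(7) = 3. Hence (φψχ)(6) = 3.

3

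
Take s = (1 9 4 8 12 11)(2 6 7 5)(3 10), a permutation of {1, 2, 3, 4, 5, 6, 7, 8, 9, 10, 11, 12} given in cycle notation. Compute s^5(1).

11

1 lies in the 6-cycle (1 9 4 8 12 11).
Advancing 5 steps from 1: 1 → 9 → 4 → 8 → 12 → 11.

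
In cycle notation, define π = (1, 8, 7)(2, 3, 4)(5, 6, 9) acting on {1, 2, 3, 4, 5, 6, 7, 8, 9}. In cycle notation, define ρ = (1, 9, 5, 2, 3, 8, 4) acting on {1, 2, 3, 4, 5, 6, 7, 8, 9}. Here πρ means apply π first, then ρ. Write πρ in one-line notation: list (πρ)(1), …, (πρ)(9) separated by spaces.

(πρ)(x) = ρ(π(x)). Computing each image: ρ(π(1)) = ρ(8) = 4, ρ(π(2)) = ρ(3) = 8, ρ(π(3)) = ρ(4) = 1, ρ(π(4)) = ρ(2) = 3, ρ(π(5)) = ρ(6) = 6, ρ(π(6)) = ρ(9) = 5, ρ(π(7)) = ρ(1) = 9, ρ(π(8)) = ρ(7) = 7, ρ(π(9)) = ρ(5) = 2.
Hence πρ = [4 8 1 3 6 5 9 7 2].

4 8 1 3 6 5 9 7 2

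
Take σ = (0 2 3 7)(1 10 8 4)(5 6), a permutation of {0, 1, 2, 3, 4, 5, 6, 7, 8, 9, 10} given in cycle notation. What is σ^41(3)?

3 lies in the 4-cycle (0 2 3 7).
Powers repeat with period 4 on this cycle, and 41 mod 4 = 1, so σ^41(3) = σ^1(3).
Advancing 1 step from 3: 3 → 7.

7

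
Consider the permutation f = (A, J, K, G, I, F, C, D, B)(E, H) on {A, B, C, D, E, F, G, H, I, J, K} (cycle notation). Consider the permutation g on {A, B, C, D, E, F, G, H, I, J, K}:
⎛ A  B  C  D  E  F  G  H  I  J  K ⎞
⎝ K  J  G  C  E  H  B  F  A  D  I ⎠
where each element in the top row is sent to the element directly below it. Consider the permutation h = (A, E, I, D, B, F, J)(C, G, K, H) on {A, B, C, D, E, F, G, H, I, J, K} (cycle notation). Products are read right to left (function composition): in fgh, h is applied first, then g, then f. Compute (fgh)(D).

K

Chase D: h(D) = B; g(B) = J; f(J) = K. Hence (fgh)(D) = K.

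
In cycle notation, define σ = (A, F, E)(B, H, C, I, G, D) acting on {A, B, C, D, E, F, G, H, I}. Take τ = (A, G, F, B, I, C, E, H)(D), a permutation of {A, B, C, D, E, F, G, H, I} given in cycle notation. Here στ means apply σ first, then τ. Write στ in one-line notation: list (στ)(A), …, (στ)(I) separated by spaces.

Chase each element through σ then τ: A → F → B; B → H → A; C → I → C; D → B → I; E → A → G; F → E → H; G → D → D; H → C → E; I → G → F.
Collecting the images, στ = [B A C I G H D E F].

B A C I G H D E F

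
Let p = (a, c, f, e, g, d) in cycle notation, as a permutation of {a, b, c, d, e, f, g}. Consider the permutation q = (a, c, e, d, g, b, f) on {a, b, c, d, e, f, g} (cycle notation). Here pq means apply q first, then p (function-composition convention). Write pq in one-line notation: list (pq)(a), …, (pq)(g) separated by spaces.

f e g d a c b

(pq)(x) = p(q(x)). Computing each image: p(q(a)) = p(c) = f, p(q(b)) = p(f) = e, p(q(c)) = p(e) = g, p(q(d)) = p(g) = d, p(q(e)) = p(d) = a, p(q(f)) = p(a) = c, p(q(g)) = p(b) = b.
Hence pq = [f e g d a c b].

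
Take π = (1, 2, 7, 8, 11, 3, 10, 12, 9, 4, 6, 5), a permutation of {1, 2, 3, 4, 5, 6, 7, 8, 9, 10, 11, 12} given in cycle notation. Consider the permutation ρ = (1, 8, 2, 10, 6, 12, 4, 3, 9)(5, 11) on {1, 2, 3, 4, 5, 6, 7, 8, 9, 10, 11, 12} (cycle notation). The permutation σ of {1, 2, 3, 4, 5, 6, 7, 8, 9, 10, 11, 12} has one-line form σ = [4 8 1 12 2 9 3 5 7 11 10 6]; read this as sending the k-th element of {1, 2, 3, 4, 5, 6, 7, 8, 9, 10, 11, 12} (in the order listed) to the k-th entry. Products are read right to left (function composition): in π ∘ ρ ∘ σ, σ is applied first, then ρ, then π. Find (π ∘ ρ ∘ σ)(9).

8

(π ∘ ρ ∘ σ)(9) = π(ρ(σ(9))). σ(9) = 7, then ρ(7) = 7, then π(7) = 8, so the result is 8.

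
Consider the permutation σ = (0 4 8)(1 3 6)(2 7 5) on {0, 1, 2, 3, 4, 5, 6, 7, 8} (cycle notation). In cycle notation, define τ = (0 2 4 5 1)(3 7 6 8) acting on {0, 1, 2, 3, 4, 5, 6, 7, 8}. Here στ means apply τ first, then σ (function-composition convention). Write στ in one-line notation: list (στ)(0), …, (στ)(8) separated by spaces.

(στ)(x) = σ(τ(x)). Computing each image: σ(τ(0)) = σ(2) = 7, σ(τ(1)) = σ(0) = 4, σ(τ(2)) = σ(4) = 8, σ(τ(3)) = σ(7) = 5, σ(τ(4)) = σ(5) = 2, σ(τ(5)) = σ(1) = 3, σ(τ(6)) = σ(8) = 0, σ(τ(7)) = σ(6) = 1, σ(τ(8)) = σ(3) = 6.
Hence στ = [7 4 8 5 2 3 0 1 6].

7 4 8 5 2 3 0 1 6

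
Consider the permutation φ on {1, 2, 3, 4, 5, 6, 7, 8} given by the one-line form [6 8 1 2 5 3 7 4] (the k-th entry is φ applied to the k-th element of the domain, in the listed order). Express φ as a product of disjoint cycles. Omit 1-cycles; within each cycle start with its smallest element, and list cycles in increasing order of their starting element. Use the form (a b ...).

From 1: 1 → 6 → 3 → 1, closing the cycle (1 6 3).
Continuing from each remaining unvisited element yields (1 6 3)(2 8 4).

(1 6 3)(2 8 4)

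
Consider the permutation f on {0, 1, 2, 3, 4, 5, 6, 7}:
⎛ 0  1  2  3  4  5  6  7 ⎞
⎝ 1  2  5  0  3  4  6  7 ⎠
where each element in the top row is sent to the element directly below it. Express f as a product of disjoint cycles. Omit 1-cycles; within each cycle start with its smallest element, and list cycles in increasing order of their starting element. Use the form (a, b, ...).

(0, 1, 2, 5, 4, 3)

From 0: 0 → 1 → 2 → 5 → 4 → 3 → 0, closing the cycle (0, 1, 2, 5, 4, 3).
Continuing from each remaining unvisited element yields (0, 1, 2, 5, 4, 3).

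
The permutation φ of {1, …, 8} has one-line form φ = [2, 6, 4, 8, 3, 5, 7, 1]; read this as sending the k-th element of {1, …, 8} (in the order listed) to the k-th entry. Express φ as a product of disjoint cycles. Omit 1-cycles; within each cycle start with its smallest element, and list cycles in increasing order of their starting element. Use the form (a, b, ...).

(1, 2, 6, 5, 3, 4, 8)

From 1: 1 → 2 → 6 → 5 → 3 → 4 → 8 → 1, closing the cycle (1, 2, 6, 5, 3, 4, 8).
Repeating from the next unused element and collecting all non-trivial cycles gives (1, 2, 6, 5, 3, 4, 8).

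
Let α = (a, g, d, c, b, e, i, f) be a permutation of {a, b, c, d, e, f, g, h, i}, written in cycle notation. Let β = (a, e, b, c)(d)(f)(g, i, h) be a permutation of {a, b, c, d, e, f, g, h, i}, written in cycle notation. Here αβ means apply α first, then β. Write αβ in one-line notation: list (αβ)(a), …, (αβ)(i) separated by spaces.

i b c a h e d g f

For each element, apply α then β: a → g → i; b → e → b; c → b → c; d → c → a; e → i → h; f → a → e; g → d → d; h → h → g; i → f → f.
Collecting the images, αβ = [i b c a h e d g f].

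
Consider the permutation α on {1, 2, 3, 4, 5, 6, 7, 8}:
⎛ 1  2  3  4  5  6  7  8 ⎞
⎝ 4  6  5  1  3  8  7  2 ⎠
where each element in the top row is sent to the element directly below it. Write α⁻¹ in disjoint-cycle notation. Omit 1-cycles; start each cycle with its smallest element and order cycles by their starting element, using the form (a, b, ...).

First write α in disjoint cycles: (1, 4)(2, 6, 8)(3, 5).
Reversing each cycle (and rotating so the smallest element leads) gives α⁻¹ = (1, 4)(2, 8, 6)(3, 5).

(1, 4)(2, 8, 6)(3, 5)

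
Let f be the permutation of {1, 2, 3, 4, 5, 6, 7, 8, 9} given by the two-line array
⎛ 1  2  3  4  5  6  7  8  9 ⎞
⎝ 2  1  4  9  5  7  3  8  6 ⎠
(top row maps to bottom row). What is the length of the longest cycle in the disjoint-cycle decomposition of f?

Decomposing into disjoint cycles gives (1 2)(3 4 9 6 7); the longest has length 5.

5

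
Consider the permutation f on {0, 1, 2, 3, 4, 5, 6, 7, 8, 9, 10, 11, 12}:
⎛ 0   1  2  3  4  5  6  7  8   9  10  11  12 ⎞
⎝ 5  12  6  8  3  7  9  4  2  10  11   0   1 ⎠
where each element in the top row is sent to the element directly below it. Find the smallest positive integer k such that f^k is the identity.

22

Writing f as disjoint cycles, the cycle lengths are 11, 2.
Since disjoint cycles commute, ord(f) = lcm(11, 2) = 22.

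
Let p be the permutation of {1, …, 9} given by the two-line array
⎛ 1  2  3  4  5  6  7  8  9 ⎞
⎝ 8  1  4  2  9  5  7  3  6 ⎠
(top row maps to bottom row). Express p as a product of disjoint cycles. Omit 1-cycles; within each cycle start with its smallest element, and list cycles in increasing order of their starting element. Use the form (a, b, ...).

Iterating p from 1 gives 1 → 8 → 3 → 4 → 2 → 1; that is the 5-cycle (1, 8, 3, 4, 2).
Continuing from each remaining unvisited element yields (1, 8, 3, 4, 2)(5, 9, 6).

(1, 8, 3, 4, 2)(5, 9, 6)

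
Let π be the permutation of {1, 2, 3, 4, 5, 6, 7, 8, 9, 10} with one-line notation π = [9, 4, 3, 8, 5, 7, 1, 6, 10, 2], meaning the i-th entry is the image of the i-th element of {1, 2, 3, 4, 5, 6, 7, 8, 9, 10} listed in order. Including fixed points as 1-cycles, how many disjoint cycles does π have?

The cycle decomposition is (1 9 10 2 4 8 6 7)(3)(5), which has 3 cycles (counting 1-cycles).

3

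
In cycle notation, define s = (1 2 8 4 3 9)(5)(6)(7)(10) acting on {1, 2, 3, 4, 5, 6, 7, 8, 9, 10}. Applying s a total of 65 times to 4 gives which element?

8

4 lies in the 6-cycle (1 2 8 4 3 9).
Since the cycle has length 6, s^65 acts on it the same as s^5 (65 mod 6 = 5).
Advancing 5 steps from 4: 4 → 3 → 9 → 1 → 2 → 8.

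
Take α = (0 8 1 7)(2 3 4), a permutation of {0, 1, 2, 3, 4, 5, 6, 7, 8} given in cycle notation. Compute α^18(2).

2

2 lies in the 3-cycle (2 3 4).
Powers repeat with period 3 on this cycle, and 18 mod 3 = 0, so α^18(2) = α^0(2).
So α^18(2) = 2.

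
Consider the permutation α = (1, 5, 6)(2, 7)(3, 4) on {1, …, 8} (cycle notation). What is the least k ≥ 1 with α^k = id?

The disjoint cycles have lengths 3, 2, 2, 1.
The order is lcm(3, 2, 2) = 6.

6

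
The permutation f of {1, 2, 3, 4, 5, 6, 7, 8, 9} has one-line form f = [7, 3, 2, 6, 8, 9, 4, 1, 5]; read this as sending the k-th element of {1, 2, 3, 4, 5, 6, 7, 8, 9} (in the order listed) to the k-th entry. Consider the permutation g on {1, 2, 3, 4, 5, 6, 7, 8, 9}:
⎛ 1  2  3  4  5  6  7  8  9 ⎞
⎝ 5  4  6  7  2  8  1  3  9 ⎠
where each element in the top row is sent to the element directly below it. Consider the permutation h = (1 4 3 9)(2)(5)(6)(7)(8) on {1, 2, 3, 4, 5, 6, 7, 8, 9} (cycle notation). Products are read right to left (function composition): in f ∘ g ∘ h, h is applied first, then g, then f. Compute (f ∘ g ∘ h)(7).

(f ∘ g ∘ h)(7) = f(g(h(7))). h(7) = 7, then g(7) = 1, then f(1) = 7, so the result is 7.

7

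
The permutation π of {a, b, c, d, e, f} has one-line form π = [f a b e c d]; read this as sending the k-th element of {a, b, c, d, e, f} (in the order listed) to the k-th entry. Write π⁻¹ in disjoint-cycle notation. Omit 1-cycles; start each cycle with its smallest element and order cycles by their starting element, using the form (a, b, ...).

First write π in disjoint cycles: (a, f, d, e, c, b).
Reversing each cycle (and rotating so the smallest element leads) gives π⁻¹ = (a, b, c, e, d, f).

(a, b, c, e, d, f)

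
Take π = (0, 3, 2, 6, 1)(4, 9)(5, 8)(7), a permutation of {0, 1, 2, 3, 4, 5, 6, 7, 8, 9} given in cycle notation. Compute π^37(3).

3 lies in the 5-cycle (0, 3, 2, 6, 1).
On a 5-cycle, π^5 is the identity, so π^37 = π^2 there (37 ≡ 2 mod 5).
Stepping 2 places around the cycle: 3 → 2 → 6.

6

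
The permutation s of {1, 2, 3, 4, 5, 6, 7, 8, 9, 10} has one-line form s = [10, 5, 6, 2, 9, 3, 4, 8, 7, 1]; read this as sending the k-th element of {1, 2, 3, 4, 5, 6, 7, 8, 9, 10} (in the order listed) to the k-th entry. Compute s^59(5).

2

Tracing 5 → 9 → … returns to 5 after 5 steps, so 5 lies in a 5-cycle (2 5 9 7 4).
On a 5-cycle, s^5 is the identity, so s^59 = s^4 there (59 ≡ 4 mod 5).
Stepping 4 places around the cycle: 5 → 9 → 7 → 4 → 2.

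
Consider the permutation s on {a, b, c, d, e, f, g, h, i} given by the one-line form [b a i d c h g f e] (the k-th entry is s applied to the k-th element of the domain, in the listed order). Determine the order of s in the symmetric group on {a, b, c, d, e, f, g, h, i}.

6

Writing s as disjoint cycles, the cycle lengths are 3, 2, 2, 1, 1.
Since disjoint cycles commute, ord(s) = lcm(3, 2, 2) = 6.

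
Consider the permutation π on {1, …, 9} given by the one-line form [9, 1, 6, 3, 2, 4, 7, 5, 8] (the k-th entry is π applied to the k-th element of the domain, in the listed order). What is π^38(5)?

9

Tracing 5 → 2 → … returns to 5 after 5 steps, so 5 lies in a 5-cycle (1, 9, 8, 5, 2).
Since the cycle has length 5, π^38 acts on it the same as π^3 (38 mod 5 = 3).
Advancing 3 steps from 5: 5 → 2 → 1 → 9.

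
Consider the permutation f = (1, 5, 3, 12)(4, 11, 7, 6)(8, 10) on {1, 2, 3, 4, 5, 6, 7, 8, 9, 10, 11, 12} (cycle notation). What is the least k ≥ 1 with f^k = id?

4

The cycle type of f is (4, 4, 2, 1, 1).
The order is lcm(4, 4, 2) = 4.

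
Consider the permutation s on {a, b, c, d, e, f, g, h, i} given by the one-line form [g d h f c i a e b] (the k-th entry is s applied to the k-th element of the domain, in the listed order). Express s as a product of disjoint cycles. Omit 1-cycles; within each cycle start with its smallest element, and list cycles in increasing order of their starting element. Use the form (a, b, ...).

(a, g)(b, d, f, i)(c, h, e)

Iterating s from a gives a → g → a; that is the 2-cycle (a, g).
Repeating from the next unused element and collecting all non-trivial cycles gives (a, g)(b, d, f, i)(c, h, e).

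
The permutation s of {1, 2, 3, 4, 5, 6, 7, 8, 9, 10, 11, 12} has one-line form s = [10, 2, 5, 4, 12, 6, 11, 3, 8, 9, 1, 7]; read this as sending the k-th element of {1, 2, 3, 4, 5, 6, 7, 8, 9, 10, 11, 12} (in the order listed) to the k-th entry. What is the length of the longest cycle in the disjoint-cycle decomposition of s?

Decomposing into disjoint cycles gives (1, 10, 9, 8, 3, 5, 12, 7, 11); the longest has length 9.

9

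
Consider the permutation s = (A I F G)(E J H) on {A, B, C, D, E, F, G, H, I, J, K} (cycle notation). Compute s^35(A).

A lies in the 4-cycle (A I F G).
Powers repeat with period 4 on this cycle, and 35 mod 4 = 3, so s^35(A) = s^3(A).
Stepping 3 places around the cycle: A → I → F → G.

G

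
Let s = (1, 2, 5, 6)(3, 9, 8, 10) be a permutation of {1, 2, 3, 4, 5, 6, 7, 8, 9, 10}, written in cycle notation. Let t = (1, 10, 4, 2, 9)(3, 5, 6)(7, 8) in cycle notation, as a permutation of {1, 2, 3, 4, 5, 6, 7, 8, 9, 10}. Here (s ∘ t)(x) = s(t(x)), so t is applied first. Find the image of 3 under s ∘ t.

First apply t: t(3) = 5, then s(5) = 6. Thus (s ∘ t)(3) = 6.

6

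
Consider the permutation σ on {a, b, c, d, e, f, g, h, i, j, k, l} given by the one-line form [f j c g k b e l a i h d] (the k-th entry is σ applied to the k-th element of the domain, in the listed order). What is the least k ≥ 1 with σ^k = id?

The disjoint-cycle form of σ has cycle lengths 6, 5, 1.
The order is lcm(6, 5) = 30.

30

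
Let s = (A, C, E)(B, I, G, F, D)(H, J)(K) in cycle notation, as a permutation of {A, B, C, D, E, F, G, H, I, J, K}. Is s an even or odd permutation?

odd

The cycle lengths are 5, 3, 2, 1.
A cycle of length ℓ contributes ℓ−1 transpositions, so s is a product of 4 + 2 + 1 = 7 transpositions — odd.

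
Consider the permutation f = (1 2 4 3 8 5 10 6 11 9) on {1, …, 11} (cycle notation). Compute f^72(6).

6 lies in the 10-cycle (1 2 4 3 8 5 10 6 11 9).
On a 10-cycle, f^10 is the identity, so f^72 = f^2 there (72 ≡ 2 mod 10).
Stepping 2 places around the cycle: 6 → 11 → 9.

9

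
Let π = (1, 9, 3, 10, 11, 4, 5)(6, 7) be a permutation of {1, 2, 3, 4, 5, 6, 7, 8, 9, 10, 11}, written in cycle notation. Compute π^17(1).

10

1 lies in the 7-cycle (1, 9, 3, 10, 11, 4, 5).
Since the cycle has length 7, π^17 acts on it the same as π^3 (17 mod 7 = 3).
Advancing 3 steps from 1: 1 → 9 → 3 → 10.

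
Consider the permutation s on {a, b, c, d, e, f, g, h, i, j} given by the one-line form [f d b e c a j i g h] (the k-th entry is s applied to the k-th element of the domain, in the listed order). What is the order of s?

4

Decomposing into disjoint cycles gives cycle lengths 4, 4, 2.
The order of s is the least common multiple of its cycle lengths: lcm(4, 4, 2) = 4.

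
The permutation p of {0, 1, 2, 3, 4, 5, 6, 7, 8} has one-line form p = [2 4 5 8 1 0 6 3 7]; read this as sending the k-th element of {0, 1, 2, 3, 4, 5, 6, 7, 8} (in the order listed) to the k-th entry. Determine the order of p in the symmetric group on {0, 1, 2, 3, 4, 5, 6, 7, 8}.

6

Writing p as disjoint cycles, the cycle lengths are 3, 3, 2, 1.
The order of p is the least common multiple of its cycle lengths: lcm(3, 3, 2) = 6.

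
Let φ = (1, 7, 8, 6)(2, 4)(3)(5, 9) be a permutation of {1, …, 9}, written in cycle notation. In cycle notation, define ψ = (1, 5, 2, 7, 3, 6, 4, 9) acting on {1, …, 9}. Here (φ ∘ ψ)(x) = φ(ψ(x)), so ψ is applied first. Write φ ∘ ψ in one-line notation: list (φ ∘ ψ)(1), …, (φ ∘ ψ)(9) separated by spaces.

9 8 1 5 4 2 3 6 7

(φ ∘ ψ)(x) = φ(ψ(x)). Computing each image: φ(ψ(1)) = φ(5) = 9, φ(ψ(2)) = φ(7) = 8, φ(ψ(3)) = φ(6) = 1, φ(ψ(4)) = φ(9) = 5, φ(ψ(5)) = φ(2) = 4, φ(ψ(6)) = φ(4) = 2, φ(ψ(7)) = φ(3) = 3, φ(ψ(8)) = φ(8) = 6, φ(ψ(9)) = φ(1) = 7.
Hence φ ∘ ψ = [9 8 1 5 4 2 3 6 7].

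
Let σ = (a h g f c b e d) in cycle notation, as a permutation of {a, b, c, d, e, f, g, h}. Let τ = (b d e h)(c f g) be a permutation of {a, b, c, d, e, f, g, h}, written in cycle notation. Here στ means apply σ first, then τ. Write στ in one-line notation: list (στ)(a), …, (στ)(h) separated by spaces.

b h d a e f g c

Chase each element through σ then τ: a → h → b; b → e → h; c → b → d; d → a → a; e → d → e; f → c → f; g → f → g; h → g → c.
Collecting the images, στ = [b h d a e f g c].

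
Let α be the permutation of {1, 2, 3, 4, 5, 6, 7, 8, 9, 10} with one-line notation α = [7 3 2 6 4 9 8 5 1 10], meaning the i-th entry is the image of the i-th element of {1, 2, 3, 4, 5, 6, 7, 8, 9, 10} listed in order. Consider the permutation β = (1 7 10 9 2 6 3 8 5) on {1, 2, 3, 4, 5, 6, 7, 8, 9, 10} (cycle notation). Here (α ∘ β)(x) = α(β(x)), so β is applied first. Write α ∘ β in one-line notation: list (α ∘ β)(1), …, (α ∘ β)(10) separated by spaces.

For each element, apply β then α: 1 → 7 → 8; 2 → 6 → 9; 3 → 8 → 5; 4 → 4 → 6; 5 → 1 → 7; 6 → 3 → 2; 7 → 10 → 10; 8 → 5 → 4; 9 → 2 → 3; 10 → 9 → 1.
So α ∘ β in one-line form is 8 9 5 6 7 2 10 4 3 1.

8 9 5 6 7 2 10 4 3 1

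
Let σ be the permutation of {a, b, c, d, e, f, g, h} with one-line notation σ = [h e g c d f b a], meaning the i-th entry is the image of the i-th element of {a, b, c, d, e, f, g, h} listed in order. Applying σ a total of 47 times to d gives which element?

Tracing d → c → … returns to d after 5 steps, so d lies in a 5-cycle (b e d c g).
Since the cycle has length 5, σ^47 acts on it the same as σ^2 (47 mod 5 = 2).
Stepping 2 places around the cycle: d → c → g.

g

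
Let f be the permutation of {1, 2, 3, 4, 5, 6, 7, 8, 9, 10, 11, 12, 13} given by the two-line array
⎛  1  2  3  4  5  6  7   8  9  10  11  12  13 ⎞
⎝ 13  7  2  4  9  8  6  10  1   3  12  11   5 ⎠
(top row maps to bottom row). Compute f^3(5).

13

Tracing 5 → 9 → … returns to 5 after 4 steps, so 5 lies in a 4-cycle (1, 13, 5, 9).
Stepping 3 places around the cycle: 5 → 9 → 1 → 13.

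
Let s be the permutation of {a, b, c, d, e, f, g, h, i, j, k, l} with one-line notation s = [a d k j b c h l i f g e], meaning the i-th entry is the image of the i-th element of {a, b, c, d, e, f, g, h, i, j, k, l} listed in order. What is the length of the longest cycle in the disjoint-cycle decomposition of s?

Decomposing into disjoint cycles gives (b d j f c k g h l e); the longest has length 10.

10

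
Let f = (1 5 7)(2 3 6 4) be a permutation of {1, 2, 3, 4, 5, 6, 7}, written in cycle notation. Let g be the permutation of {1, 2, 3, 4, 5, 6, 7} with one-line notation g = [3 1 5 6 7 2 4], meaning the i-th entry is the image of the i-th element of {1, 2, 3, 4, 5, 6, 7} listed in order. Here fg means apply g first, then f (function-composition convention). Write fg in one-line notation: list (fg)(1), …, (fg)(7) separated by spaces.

6 5 7 4 1 3 2

(fg)(x) = f(g(x)). Computing each image: f(g(1)) = f(3) = 6, f(g(2)) = f(1) = 5, f(g(3)) = f(5) = 7, f(g(4)) = f(6) = 4, f(g(5)) = f(7) = 1, f(g(6)) = f(2) = 3, f(g(7)) = f(4) = 2.
Hence fg = [6 5 7 4 1 3 2].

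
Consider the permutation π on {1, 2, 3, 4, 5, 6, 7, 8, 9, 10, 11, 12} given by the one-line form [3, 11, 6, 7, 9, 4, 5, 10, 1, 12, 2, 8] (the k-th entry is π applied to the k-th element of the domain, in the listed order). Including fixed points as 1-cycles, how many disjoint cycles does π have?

3

The cycle decomposition is (1, 3, 6, 4, 7, 5, 9)(2, 11)(8, 10, 12), which has 3 cycles (counting 1-cycles).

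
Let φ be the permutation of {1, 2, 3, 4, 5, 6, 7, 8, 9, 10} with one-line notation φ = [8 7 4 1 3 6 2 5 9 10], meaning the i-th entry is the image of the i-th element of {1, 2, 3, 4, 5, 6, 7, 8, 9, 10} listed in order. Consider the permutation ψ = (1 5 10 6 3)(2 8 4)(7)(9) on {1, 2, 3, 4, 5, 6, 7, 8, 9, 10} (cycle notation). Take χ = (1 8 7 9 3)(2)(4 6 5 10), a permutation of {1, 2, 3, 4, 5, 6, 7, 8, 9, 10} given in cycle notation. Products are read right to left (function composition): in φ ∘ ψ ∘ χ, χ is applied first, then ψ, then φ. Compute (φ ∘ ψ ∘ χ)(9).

8

Apply the permutations in order: χ(9) = 3, then ψ(3) = 1, then φ(1) = 8. So (φ ∘ ψ ∘ χ)(9) = 8.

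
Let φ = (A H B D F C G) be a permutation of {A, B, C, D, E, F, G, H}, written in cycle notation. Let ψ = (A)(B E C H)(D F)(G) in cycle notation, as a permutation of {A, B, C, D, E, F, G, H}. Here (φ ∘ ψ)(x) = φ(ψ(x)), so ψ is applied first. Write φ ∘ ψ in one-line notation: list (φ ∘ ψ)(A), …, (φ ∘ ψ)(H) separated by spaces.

H E B C G F A D

Chase each element through ψ then φ: A → A → H; B → E → E; C → H → B; D → F → C; E → C → G; F → D → F; G → G → A; H → B → D.
So φ ∘ ψ in one-line form is H E B C G F A D.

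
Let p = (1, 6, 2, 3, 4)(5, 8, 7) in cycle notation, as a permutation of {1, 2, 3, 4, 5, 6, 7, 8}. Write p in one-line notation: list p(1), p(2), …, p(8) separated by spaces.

6 3 4 1 8 2 5 7

Image by image: 1↦6, 2↦3, 3↦4, 4↦1, 5↦8, 6↦2, 7↦5, 8↦7.
Listing these in domain order gives 6 3 4 1 8 2 5 7.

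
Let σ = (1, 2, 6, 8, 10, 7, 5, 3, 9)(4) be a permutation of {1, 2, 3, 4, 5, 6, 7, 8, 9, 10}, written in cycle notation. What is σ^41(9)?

10

9 lies in the 9-cycle (1, 2, 6, 8, 10, 7, 5, 3, 9).
Powers repeat with period 9 on this cycle, and 41 mod 9 = 5, so σ^41(9) = σ^5(9).
Stepping 5 places around the cycle: 9 → 1 → 2 → 6 → 8 → 10.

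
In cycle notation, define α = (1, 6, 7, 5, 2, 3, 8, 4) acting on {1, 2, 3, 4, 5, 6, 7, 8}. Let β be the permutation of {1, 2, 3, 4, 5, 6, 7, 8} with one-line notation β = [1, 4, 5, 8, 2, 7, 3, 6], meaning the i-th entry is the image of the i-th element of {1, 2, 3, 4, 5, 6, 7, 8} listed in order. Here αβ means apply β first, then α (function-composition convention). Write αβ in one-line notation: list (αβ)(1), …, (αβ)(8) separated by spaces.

6 1 2 4 3 5 8 7

(αβ)(x) = α(β(x)). Computing each image: α(β(1)) = α(1) = 6, α(β(2)) = α(4) = 1, α(β(3)) = α(5) = 2, α(β(4)) = α(8) = 4, α(β(5)) = α(2) = 3, α(β(6)) = α(7) = 5, α(β(7)) = α(3) = 8, α(β(8)) = α(6) = 7.
Hence αβ = [6 1 2 4 3 5 8 7].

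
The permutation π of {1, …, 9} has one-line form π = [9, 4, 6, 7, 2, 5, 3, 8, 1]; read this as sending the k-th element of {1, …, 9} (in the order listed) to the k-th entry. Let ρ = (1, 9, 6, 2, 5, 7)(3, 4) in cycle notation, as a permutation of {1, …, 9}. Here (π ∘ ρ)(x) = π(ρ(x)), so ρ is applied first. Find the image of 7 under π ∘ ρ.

9

(π ∘ ρ)(7) = π(ρ(7)). ρ(7) = 1, then π(1) = 9. So (π ∘ ρ)(7) = 9.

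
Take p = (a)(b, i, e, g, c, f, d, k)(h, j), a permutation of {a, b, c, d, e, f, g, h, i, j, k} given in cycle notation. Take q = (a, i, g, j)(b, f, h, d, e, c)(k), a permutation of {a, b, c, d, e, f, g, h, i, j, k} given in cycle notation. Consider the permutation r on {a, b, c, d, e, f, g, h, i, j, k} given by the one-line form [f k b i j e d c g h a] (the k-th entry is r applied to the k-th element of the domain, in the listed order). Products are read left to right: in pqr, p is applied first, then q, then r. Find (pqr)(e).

h

Chase e: p(e) = g; q(g) = j; r(j) = h. Hence (pqr)(e) = h.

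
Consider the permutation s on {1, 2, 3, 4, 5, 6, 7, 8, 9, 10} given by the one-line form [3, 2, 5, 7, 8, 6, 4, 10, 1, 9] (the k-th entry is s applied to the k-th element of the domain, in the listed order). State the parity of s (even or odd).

In disjoint-cycle form the cycle lengths are 6, 2, 1, 1.
A cycle of length ℓ contributes ℓ−1 transpositions, so s is a product of 5 + 1 = 6 transpositions — even.

even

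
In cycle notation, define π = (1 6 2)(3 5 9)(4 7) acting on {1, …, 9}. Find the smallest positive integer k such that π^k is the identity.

6

The disjoint cycles have lengths 3, 3, 2, 1.
Since disjoint cycles commute, ord(π) = lcm(3, 3, 2) = 6.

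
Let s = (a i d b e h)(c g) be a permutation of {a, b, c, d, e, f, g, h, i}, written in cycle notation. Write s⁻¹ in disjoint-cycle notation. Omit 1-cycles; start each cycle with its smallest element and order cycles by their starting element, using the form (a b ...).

(a h e b d i)(c g)

If s sends a → b within a cycle, s⁻¹ sends b → a; equivalently, reverse each cycle.
After reversing and putting each cycle's least element first, s⁻¹ = (a h e b d i)(c g).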